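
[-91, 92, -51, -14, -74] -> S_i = Random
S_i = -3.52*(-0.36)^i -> [-3.52, 1.27, -0.46, 0.16, -0.06]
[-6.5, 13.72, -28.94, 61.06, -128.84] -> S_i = -6.50*(-2.11)^i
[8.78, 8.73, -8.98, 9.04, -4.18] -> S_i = Random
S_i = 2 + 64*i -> [2, 66, 130, 194, 258]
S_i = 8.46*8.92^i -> [8.46, 75.46, 673.13, 6004.34, 53558.67]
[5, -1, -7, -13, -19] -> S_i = 5 + -6*i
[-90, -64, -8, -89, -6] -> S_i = Random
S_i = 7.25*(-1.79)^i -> [7.25, -12.98, 23.23, -41.58, 74.43]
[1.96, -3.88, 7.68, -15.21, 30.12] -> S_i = 1.96*(-1.98)^i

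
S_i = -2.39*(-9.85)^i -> [-2.39, 23.54, -231.88, 2284.06, -22497.94]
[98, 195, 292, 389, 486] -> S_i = 98 + 97*i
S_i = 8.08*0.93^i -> [8.08, 7.51, 6.99, 6.5, 6.04]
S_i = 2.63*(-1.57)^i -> [2.63, -4.13, 6.48, -10.18, 15.98]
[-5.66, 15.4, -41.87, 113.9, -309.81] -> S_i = -5.66*(-2.72)^i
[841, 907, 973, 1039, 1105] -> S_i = 841 + 66*i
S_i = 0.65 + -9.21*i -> [0.65, -8.56, -17.77, -26.98, -36.19]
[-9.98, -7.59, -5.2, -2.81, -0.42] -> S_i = -9.98 + 2.39*i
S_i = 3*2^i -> [3, 6, 12, 24, 48]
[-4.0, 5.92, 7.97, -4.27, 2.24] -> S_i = Random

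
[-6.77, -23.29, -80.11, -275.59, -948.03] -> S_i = -6.77*3.44^i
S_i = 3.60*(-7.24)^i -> [3.6, -26.06, 188.7, -1366.21, 9891.38]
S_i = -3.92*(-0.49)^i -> [-3.92, 1.92, -0.94, 0.46, -0.23]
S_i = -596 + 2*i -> [-596, -594, -592, -590, -588]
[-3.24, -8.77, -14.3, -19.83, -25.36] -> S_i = -3.24 + -5.53*i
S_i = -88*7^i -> [-88, -616, -4312, -30184, -211288]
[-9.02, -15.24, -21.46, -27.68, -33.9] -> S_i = -9.02 + -6.22*i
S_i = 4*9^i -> [4, 36, 324, 2916, 26244]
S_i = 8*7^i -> [8, 56, 392, 2744, 19208]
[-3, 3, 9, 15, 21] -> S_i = -3 + 6*i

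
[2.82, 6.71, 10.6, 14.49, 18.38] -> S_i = 2.82 + 3.89*i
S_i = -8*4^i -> [-8, -32, -128, -512, -2048]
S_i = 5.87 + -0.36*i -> [5.87, 5.51, 5.15, 4.79, 4.43]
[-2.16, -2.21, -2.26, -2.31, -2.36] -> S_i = -2.16 + -0.05*i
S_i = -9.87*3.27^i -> [-9.87, -32.27, -105.54, -345.11, -1128.52]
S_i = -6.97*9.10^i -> [-6.97, -63.43, -577.19, -5252.39, -47796.75]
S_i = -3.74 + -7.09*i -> [-3.74, -10.83, -17.92, -25.01, -32.1]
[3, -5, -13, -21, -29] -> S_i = 3 + -8*i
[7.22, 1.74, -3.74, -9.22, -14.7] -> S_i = 7.22 + -5.48*i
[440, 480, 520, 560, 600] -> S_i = 440 + 40*i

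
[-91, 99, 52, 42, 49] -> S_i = Random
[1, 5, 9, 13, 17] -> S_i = 1 + 4*i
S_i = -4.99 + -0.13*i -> [-4.99, -5.12, -5.25, -5.38, -5.51]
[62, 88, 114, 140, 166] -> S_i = 62 + 26*i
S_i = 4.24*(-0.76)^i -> [4.24, -3.22, 2.45, -1.86, 1.41]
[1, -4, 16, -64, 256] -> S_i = 1*-4^i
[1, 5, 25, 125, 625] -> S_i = 1*5^i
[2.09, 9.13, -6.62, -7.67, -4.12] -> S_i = Random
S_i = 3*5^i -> [3, 15, 75, 375, 1875]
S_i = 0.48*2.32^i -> [0.48, 1.11, 2.58, 5.99, 13.91]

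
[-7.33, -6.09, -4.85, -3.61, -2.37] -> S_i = -7.33 + 1.24*i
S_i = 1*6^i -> [1, 6, 36, 216, 1296]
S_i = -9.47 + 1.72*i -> [-9.47, -7.75, -6.03, -4.31, -2.59]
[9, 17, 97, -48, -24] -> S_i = Random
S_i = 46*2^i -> [46, 92, 184, 368, 736]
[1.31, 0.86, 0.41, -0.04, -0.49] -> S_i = 1.31 + -0.45*i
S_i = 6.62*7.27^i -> [6.62, 48.13, 349.89, 2543.67, 18492.5]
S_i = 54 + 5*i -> [54, 59, 64, 69, 74]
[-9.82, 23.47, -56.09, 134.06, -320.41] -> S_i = -9.82*(-2.39)^i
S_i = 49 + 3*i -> [49, 52, 55, 58, 61]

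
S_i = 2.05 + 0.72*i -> [2.05, 2.77, 3.49, 4.21, 4.93]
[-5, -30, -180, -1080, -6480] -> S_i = -5*6^i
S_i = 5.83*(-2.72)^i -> [5.83, -15.86, 43.13, -117.32, 319.11]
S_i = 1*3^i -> [1, 3, 9, 27, 81]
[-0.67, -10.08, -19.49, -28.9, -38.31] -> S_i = -0.67 + -9.41*i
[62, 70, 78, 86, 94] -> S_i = 62 + 8*i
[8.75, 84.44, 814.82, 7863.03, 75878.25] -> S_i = 8.75*9.65^i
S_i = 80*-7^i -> [80, -560, 3920, -27440, 192080]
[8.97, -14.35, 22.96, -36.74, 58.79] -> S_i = 8.97*(-1.60)^i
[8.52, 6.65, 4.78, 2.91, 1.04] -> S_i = 8.52 + -1.87*i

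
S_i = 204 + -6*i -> [204, 198, 192, 186, 180]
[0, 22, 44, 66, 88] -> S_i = 0 + 22*i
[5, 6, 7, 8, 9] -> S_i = 5 + 1*i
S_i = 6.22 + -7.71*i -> [6.22, -1.49, -9.2, -16.91, -24.62]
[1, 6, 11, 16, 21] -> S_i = 1 + 5*i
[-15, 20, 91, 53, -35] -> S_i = Random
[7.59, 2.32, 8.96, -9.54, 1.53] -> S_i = Random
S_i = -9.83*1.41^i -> [-9.83, -13.86, -19.54, -27.56, -38.85]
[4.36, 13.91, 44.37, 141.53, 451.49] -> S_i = 4.36*3.19^i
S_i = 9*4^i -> [9, 36, 144, 576, 2304]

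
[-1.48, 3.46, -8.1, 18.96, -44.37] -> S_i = -1.48*(-2.34)^i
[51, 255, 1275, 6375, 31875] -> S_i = 51*5^i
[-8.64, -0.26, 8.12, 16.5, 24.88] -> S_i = -8.64 + 8.38*i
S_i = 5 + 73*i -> [5, 78, 151, 224, 297]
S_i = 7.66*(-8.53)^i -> [7.66, -65.34, 557.35, -4754.18, 40553.18]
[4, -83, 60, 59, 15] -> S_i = Random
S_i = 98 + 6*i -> [98, 104, 110, 116, 122]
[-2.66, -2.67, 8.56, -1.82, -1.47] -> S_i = Random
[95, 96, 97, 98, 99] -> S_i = 95 + 1*i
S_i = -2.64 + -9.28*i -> [-2.64, -11.92, -21.2, -30.48, -39.76]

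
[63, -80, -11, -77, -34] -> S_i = Random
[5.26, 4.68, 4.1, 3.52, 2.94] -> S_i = 5.26 + -0.58*i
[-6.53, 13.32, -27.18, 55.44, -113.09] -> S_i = -6.53*(-2.04)^i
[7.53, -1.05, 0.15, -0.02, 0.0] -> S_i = 7.53*(-0.14)^i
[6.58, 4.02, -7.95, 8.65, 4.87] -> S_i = Random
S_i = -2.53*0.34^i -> [-2.53, -0.86, -0.29, -0.1, -0.03]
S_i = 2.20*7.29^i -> [2.2, 16.04, 116.92, 852.33, 6213.45]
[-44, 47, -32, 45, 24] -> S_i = Random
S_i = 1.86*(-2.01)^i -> [1.86, -3.74, 7.51, -15.1, 30.36]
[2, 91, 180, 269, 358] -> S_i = 2 + 89*i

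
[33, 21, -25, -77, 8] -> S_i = Random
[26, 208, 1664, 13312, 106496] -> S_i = 26*8^i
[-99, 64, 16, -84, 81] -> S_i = Random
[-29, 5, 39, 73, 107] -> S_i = -29 + 34*i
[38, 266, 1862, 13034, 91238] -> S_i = 38*7^i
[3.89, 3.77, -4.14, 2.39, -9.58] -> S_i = Random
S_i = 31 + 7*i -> [31, 38, 45, 52, 59]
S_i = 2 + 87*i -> [2, 89, 176, 263, 350]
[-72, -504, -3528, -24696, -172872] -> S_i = -72*7^i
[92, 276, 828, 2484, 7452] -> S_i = 92*3^i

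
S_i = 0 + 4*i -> [0, 4, 8, 12, 16]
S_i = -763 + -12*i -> [-763, -775, -787, -799, -811]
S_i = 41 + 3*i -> [41, 44, 47, 50, 53]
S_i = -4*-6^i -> [-4, 24, -144, 864, -5184]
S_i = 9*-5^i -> [9, -45, 225, -1125, 5625]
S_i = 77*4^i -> [77, 308, 1232, 4928, 19712]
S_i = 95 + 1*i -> [95, 96, 97, 98, 99]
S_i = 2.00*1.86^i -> [2.0, 3.72, 6.92, 12.87, 23.94]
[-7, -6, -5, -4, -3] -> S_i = -7 + 1*i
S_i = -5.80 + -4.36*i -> [-5.8, -10.16, -14.52, -18.88, -23.24]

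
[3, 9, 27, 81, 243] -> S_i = 3*3^i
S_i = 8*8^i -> [8, 64, 512, 4096, 32768]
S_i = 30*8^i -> [30, 240, 1920, 15360, 122880]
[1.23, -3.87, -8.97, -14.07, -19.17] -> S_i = 1.23 + -5.10*i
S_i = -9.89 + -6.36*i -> [-9.89, -16.25, -22.61, -28.97, -35.33]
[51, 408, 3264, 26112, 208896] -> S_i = 51*8^i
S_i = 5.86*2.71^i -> [5.86, 15.88, 43.04, 116.63, 316.06]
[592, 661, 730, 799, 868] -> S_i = 592 + 69*i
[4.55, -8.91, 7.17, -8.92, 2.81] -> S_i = Random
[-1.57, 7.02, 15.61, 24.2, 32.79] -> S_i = -1.57 + 8.59*i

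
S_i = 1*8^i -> [1, 8, 64, 512, 4096]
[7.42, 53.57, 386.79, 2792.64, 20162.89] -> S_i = 7.42*7.22^i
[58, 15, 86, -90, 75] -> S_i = Random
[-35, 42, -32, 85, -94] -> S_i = Random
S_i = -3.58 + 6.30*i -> [-3.58, 2.72, 9.02, 15.32, 21.62]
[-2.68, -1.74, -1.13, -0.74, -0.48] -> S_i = -2.68*0.65^i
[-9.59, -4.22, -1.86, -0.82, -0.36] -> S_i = -9.59*0.44^i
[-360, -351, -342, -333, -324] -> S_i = -360 + 9*i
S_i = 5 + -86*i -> [5, -81, -167, -253, -339]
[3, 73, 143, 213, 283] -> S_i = 3 + 70*i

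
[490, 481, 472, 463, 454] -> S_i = 490 + -9*i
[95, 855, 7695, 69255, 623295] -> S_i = 95*9^i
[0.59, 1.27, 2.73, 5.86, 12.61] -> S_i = 0.59*2.15^i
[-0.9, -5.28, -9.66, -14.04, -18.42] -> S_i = -0.90 + -4.38*i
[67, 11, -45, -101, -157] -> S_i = 67 + -56*i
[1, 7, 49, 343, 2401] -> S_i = 1*7^i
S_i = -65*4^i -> [-65, -260, -1040, -4160, -16640]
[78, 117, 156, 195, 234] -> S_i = 78 + 39*i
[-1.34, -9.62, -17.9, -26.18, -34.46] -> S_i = -1.34 + -8.28*i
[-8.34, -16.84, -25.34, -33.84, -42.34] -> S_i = -8.34 + -8.50*i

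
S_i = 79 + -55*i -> [79, 24, -31, -86, -141]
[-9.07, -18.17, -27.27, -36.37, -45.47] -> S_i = -9.07 + -9.10*i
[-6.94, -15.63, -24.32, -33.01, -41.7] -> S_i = -6.94 + -8.69*i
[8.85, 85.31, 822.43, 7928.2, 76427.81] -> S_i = 8.85*9.64^i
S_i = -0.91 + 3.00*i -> [-0.91, 2.09, 5.09, 8.09, 11.09]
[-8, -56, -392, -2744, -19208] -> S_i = -8*7^i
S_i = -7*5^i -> [-7, -35, -175, -875, -4375]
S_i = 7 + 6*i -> [7, 13, 19, 25, 31]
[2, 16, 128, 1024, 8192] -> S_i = 2*8^i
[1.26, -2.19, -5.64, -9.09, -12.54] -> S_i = 1.26 + -3.45*i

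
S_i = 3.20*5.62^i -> [3.2, 17.98, 101.07, 568.01, 3192.24]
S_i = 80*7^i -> [80, 560, 3920, 27440, 192080]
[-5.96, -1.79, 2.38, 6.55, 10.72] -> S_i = -5.96 + 4.17*i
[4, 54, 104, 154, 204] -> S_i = 4 + 50*i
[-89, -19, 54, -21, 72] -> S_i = Random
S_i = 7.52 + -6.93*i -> [7.52, 0.59, -6.34, -13.27, -20.2]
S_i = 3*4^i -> [3, 12, 48, 192, 768]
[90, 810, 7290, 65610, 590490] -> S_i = 90*9^i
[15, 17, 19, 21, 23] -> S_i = 15 + 2*i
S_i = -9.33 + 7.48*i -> [-9.33, -1.85, 5.63, 13.11, 20.59]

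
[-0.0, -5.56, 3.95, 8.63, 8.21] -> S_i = Random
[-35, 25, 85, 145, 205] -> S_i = -35 + 60*i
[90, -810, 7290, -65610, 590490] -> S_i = 90*-9^i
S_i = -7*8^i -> [-7, -56, -448, -3584, -28672]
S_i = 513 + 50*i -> [513, 563, 613, 663, 713]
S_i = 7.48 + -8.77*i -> [7.48, -1.29, -10.06, -18.83, -27.6]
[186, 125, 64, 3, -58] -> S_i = 186 + -61*i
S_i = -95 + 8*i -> [-95, -87, -79, -71, -63]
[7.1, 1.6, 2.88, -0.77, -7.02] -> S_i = Random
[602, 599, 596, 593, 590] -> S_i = 602 + -3*i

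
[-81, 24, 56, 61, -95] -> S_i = Random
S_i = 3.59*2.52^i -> [3.59, 9.05, 22.8, 57.45, 144.78]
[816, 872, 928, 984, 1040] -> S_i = 816 + 56*i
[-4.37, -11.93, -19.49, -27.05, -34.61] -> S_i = -4.37 + -7.56*i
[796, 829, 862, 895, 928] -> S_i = 796 + 33*i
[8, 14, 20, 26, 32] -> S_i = 8 + 6*i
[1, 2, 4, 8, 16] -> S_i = 1*2^i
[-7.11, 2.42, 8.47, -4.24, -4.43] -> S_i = Random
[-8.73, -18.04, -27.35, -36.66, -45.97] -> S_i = -8.73 + -9.31*i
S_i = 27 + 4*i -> [27, 31, 35, 39, 43]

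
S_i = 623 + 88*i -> [623, 711, 799, 887, 975]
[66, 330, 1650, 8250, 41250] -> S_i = 66*5^i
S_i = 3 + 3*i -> [3, 6, 9, 12, 15]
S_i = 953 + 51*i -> [953, 1004, 1055, 1106, 1157]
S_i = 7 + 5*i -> [7, 12, 17, 22, 27]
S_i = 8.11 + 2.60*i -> [8.11, 10.71, 13.31, 15.91, 18.51]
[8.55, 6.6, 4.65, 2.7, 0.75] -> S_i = 8.55 + -1.95*i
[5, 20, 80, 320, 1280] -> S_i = 5*4^i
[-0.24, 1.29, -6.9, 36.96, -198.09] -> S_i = -0.24*(-5.36)^i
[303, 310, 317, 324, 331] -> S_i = 303 + 7*i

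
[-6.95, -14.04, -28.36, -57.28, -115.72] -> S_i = -6.95*2.02^i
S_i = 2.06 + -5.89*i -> [2.06, -3.83, -9.72, -15.61, -21.5]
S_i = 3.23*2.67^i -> [3.23, 8.62, 23.03, 61.48, 164.15]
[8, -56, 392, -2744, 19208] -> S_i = 8*-7^i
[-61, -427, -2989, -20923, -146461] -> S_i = -61*7^i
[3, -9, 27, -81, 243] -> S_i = 3*-3^i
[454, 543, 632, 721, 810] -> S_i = 454 + 89*i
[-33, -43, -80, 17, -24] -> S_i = Random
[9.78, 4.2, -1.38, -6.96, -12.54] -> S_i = 9.78 + -5.58*i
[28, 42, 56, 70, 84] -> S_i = 28 + 14*i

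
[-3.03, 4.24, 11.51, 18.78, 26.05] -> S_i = -3.03 + 7.27*i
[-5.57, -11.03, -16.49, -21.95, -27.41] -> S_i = -5.57 + -5.46*i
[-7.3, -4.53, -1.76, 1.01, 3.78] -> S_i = -7.30 + 2.77*i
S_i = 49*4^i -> [49, 196, 784, 3136, 12544]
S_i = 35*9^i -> [35, 315, 2835, 25515, 229635]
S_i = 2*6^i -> [2, 12, 72, 432, 2592]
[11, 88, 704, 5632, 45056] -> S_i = 11*8^i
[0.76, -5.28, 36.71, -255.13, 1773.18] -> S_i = 0.76*(-6.95)^i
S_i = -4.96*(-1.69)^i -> [-4.96, 8.38, -14.17, 23.94, -40.46]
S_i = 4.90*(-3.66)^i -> [4.9, -17.93, 65.64, -240.24, 879.27]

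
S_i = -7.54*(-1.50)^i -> [-7.54, 11.31, -16.96, 25.45, -38.17]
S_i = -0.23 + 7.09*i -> [-0.23, 6.86, 13.95, 21.04, 28.13]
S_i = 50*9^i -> [50, 450, 4050, 36450, 328050]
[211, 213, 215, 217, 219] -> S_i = 211 + 2*i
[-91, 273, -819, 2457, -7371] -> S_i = -91*-3^i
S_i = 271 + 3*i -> [271, 274, 277, 280, 283]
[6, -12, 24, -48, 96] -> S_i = 6*-2^i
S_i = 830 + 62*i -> [830, 892, 954, 1016, 1078]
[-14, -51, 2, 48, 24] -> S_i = Random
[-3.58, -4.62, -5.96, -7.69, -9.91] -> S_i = -3.58*1.29^i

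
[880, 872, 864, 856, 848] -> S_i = 880 + -8*i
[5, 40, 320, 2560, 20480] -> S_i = 5*8^i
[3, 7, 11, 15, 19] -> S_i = 3 + 4*i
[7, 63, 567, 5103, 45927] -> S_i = 7*9^i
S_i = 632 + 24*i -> [632, 656, 680, 704, 728]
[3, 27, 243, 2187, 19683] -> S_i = 3*9^i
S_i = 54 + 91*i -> [54, 145, 236, 327, 418]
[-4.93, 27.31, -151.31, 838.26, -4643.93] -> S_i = -4.93*(-5.54)^i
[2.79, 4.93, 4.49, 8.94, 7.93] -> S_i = Random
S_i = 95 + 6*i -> [95, 101, 107, 113, 119]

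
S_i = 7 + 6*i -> [7, 13, 19, 25, 31]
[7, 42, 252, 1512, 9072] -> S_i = 7*6^i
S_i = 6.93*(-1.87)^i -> [6.93, -12.96, 24.23, -45.32, 84.74]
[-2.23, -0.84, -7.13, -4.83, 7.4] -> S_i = Random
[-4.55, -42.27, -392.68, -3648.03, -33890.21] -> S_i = -4.55*9.29^i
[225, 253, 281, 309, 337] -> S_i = 225 + 28*i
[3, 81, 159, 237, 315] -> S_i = 3 + 78*i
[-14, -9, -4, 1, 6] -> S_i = -14 + 5*i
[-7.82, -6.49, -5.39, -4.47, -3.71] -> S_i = -7.82*0.83^i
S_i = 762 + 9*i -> [762, 771, 780, 789, 798]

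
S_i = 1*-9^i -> [1, -9, 81, -729, 6561]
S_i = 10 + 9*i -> [10, 19, 28, 37, 46]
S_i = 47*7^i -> [47, 329, 2303, 16121, 112847]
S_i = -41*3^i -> [-41, -123, -369, -1107, -3321]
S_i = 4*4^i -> [4, 16, 64, 256, 1024]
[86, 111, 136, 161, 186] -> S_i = 86 + 25*i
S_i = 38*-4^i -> [38, -152, 608, -2432, 9728]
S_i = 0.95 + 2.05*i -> [0.95, 3.0, 5.05, 7.1, 9.15]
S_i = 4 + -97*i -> [4, -93, -190, -287, -384]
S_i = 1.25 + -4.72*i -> [1.25, -3.47, -8.19, -12.91, -17.63]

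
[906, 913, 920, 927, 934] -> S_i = 906 + 7*i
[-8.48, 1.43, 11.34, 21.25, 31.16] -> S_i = -8.48 + 9.91*i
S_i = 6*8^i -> [6, 48, 384, 3072, 24576]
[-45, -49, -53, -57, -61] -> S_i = -45 + -4*i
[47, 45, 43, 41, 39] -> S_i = 47 + -2*i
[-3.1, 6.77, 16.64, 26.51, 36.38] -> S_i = -3.10 + 9.87*i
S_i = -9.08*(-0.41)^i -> [-9.08, 3.72, -1.53, 0.63, -0.26]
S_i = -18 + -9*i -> [-18, -27, -36, -45, -54]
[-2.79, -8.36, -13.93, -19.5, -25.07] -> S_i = -2.79 + -5.57*i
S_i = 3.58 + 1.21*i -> [3.58, 4.79, 6.0, 7.21, 8.42]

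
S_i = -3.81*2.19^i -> [-3.81, -8.34, -18.27, -40.02, -87.64]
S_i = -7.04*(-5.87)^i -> [-7.04, 41.32, -242.58, 1423.92, -8358.44]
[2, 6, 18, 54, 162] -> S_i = 2*3^i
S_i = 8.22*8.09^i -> [8.22, 66.5, 537.98, 4352.29, 35209.99]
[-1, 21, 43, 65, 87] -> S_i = -1 + 22*i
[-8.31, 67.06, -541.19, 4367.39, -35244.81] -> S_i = -8.31*(-8.07)^i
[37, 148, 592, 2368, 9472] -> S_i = 37*4^i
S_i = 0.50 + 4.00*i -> [0.5, 4.5, 8.5, 12.5, 16.5]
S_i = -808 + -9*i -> [-808, -817, -826, -835, -844]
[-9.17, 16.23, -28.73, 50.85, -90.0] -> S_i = -9.17*(-1.77)^i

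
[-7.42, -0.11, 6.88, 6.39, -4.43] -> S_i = Random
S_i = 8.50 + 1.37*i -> [8.5, 9.87, 11.24, 12.61, 13.98]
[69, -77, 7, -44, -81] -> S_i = Random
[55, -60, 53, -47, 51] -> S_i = Random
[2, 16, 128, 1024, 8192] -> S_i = 2*8^i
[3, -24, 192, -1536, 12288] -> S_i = 3*-8^i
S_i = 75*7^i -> [75, 525, 3675, 25725, 180075]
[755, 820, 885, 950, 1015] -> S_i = 755 + 65*i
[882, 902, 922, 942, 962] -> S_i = 882 + 20*i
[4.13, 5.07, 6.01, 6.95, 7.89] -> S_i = 4.13 + 0.94*i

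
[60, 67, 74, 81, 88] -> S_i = 60 + 7*i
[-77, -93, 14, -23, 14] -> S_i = Random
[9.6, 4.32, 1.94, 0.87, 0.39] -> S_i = 9.60*0.45^i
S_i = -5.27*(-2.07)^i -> [-5.27, 10.91, -22.58, 46.74, -96.76]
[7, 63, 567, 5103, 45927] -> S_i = 7*9^i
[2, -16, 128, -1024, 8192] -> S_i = 2*-8^i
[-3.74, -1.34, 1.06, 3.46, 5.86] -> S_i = -3.74 + 2.40*i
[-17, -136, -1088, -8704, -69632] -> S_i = -17*8^i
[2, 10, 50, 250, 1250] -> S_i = 2*5^i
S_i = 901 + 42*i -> [901, 943, 985, 1027, 1069]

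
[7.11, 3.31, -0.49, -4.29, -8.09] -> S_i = 7.11 + -3.80*i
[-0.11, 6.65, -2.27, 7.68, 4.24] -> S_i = Random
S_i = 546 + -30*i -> [546, 516, 486, 456, 426]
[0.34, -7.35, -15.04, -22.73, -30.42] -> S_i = 0.34 + -7.69*i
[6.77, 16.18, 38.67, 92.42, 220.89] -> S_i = 6.77*2.39^i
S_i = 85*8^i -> [85, 680, 5440, 43520, 348160]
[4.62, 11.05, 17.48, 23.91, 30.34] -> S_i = 4.62 + 6.43*i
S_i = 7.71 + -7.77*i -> [7.71, -0.06, -7.83, -15.6, -23.37]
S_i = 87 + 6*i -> [87, 93, 99, 105, 111]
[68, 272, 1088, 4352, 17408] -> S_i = 68*4^i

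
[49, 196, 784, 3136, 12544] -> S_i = 49*4^i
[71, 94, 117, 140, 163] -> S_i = 71 + 23*i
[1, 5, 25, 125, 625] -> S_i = 1*5^i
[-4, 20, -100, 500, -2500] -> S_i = -4*-5^i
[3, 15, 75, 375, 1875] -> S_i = 3*5^i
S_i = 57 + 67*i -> [57, 124, 191, 258, 325]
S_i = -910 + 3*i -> [-910, -907, -904, -901, -898]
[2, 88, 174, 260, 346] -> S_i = 2 + 86*i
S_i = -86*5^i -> [-86, -430, -2150, -10750, -53750]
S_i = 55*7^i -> [55, 385, 2695, 18865, 132055]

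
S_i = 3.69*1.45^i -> [3.69, 5.35, 7.76, 11.25, 16.31]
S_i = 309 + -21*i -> [309, 288, 267, 246, 225]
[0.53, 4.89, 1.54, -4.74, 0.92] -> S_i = Random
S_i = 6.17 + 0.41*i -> [6.17, 6.58, 6.99, 7.4, 7.81]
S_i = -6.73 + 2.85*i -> [-6.73, -3.88, -1.03, 1.82, 4.67]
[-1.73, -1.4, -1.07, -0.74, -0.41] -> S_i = -1.73 + 0.33*i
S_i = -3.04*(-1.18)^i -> [-3.04, 3.59, -4.23, 4.99, -5.89]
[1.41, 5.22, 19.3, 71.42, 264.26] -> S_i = 1.41*3.70^i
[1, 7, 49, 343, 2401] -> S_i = 1*7^i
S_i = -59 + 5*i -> [-59, -54, -49, -44, -39]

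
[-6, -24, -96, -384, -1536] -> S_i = -6*4^i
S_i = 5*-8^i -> [5, -40, 320, -2560, 20480]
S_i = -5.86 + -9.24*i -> [-5.86, -15.1, -24.34, -33.58, -42.82]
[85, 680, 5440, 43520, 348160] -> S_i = 85*8^i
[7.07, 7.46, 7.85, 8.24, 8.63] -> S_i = 7.07 + 0.39*i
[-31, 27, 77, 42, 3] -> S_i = Random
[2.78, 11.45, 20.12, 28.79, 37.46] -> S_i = 2.78 + 8.67*i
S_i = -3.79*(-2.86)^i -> [-3.79, 10.84, -31.0, 88.66, -253.57]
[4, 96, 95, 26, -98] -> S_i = Random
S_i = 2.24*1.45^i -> [2.24, 3.25, 4.71, 6.83, 9.9]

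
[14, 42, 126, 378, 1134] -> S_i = 14*3^i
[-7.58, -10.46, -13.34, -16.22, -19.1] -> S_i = -7.58 + -2.88*i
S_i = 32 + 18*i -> [32, 50, 68, 86, 104]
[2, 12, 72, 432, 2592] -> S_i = 2*6^i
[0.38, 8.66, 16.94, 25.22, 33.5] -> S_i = 0.38 + 8.28*i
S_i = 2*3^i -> [2, 6, 18, 54, 162]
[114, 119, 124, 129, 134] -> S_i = 114 + 5*i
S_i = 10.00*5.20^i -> [10.0, 52.0, 270.4, 1406.08, 7311.62]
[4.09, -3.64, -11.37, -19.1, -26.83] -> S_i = 4.09 + -7.73*i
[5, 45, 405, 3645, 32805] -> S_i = 5*9^i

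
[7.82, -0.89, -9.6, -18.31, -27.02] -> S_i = 7.82 + -8.71*i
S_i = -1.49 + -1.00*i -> [-1.49, -2.49, -3.49, -4.49, -5.49]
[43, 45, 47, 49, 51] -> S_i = 43 + 2*i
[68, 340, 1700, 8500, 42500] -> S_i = 68*5^i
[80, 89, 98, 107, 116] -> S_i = 80 + 9*i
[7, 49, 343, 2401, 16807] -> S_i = 7*7^i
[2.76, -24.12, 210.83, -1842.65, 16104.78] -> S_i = 2.76*(-8.74)^i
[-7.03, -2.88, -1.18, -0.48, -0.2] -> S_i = -7.03*0.41^i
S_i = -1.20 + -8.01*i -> [-1.2, -9.21, -17.22, -25.23, -33.24]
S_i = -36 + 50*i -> [-36, 14, 64, 114, 164]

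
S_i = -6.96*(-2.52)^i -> [-6.96, 17.54, -44.2, 111.38, -280.68]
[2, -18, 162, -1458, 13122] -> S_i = 2*-9^i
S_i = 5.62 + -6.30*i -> [5.62, -0.68, -6.98, -13.28, -19.58]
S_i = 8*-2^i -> [8, -16, 32, -64, 128]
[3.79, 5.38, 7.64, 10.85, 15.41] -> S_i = 3.79*1.42^i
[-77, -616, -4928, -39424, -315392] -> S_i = -77*8^i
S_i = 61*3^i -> [61, 183, 549, 1647, 4941]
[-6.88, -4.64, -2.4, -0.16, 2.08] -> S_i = -6.88 + 2.24*i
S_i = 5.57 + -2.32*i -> [5.57, 3.25, 0.93, -1.39, -3.71]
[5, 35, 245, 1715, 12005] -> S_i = 5*7^i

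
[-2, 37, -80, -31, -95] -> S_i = Random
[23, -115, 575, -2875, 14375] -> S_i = 23*-5^i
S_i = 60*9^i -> [60, 540, 4860, 43740, 393660]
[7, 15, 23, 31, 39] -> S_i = 7 + 8*i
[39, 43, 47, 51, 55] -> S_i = 39 + 4*i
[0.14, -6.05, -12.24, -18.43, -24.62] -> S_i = 0.14 + -6.19*i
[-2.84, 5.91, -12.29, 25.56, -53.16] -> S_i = -2.84*(-2.08)^i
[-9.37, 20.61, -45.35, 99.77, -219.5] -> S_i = -9.37*(-2.20)^i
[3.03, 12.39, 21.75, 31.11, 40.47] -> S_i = 3.03 + 9.36*i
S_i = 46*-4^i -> [46, -184, 736, -2944, 11776]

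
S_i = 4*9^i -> [4, 36, 324, 2916, 26244]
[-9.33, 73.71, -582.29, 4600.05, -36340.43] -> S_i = -9.33*(-7.90)^i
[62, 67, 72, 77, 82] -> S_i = 62 + 5*i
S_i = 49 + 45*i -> [49, 94, 139, 184, 229]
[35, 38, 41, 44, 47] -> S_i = 35 + 3*i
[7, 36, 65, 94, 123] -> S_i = 7 + 29*i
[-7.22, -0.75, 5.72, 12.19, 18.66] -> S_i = -7.22 + 6.47*i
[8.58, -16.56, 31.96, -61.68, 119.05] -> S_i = 8.58*(-1.93)^i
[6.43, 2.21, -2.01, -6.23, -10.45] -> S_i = 6.43 + -4.22*i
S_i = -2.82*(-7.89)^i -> [-2.82, 22.25, -175.55, 1385.1, -10928.41]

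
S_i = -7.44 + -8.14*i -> [-7.44, -15.58, -23.72, -31.86, -40.0]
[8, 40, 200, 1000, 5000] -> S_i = 8*5^i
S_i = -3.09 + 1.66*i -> [-3.09, -1.43, 0.23, 1.89, 3.55]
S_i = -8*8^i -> [-8, -64, -512, -4096, -32768]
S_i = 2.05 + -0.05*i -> [2.05, 2.0, 1.95, 1.9, 1.85]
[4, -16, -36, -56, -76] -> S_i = 4 + -20*i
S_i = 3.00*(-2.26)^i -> [3.0, -6.78, 15.32, -34.63, 78.26]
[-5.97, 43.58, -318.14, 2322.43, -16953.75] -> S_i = -5.97*(-7.30)^i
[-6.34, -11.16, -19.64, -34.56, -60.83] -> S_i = -6.34*1.76^i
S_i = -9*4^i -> [-9, -36, -144, -576, -2304]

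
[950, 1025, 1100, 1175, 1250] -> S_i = 950 + 75*i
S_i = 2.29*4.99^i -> [2.29, 11.43, 57.02, 284.54, 1419.83]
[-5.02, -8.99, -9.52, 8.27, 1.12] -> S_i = Random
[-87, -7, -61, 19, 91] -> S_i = Random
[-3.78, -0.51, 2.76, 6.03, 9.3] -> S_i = -3.78 + 3.27*i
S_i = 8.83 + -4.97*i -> [8.83, 3.86, -1.11, -6.08, -11.05]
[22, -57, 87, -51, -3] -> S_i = Random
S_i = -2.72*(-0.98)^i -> [-2.72, 2.67, -2.61, 2.56, -2.51]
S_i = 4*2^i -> [4, 8, 16, 32, 64]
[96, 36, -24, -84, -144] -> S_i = 96 + -60*i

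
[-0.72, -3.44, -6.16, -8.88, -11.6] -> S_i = -0.72 + -2.72*i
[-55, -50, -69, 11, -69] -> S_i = Random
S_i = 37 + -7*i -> [37, 30, 23, 16, 9]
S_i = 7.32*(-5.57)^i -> [7.32, -40.77, 227.1, -1264.96, 7045.83]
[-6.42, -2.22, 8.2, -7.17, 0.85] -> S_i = Random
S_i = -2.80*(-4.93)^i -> [-2.8, 13.8, -68.05, 335.5, -1654.04]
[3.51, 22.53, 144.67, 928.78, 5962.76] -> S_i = 3.51*6.42^i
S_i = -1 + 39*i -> [-1, 38, 77, 116, 155]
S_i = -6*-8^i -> [-6, 48, -384, 3072, -24576]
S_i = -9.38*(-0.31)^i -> [-9.38, 2.91, -0.9, 0.28, -0.09]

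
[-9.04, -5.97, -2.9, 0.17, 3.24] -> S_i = -9.04 + 3.07*i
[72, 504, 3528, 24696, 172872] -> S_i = 72*7^i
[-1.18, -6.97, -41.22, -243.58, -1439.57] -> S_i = -1.18*5.91^i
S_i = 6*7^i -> [6, 42, 294, 2058, 14406]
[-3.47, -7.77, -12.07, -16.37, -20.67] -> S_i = -3.47 + -4.30*i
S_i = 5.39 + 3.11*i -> [5.39, 8.5, 11.61, 14.72, 17.83]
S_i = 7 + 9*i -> [7, 16, 25, 34, 43]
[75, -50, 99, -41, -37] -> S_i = Random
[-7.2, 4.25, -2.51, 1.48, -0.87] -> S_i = -7.20*(-0.59)^i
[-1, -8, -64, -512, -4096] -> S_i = -1*8^i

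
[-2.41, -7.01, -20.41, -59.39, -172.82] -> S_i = -2.41*2.91^i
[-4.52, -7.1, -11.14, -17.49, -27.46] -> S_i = -4.52*1.57^i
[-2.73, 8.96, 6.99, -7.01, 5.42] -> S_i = Random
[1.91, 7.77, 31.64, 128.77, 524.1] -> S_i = 1.91*4.07^i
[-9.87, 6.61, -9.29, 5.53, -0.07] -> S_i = Random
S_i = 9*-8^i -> [9, -72, 576, -4608, 36864]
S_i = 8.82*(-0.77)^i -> [8.82, -6.79, 5.23, -4.03, 3.1]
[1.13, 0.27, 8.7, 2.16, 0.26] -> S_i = Random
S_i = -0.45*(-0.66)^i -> [-0.45, 0.3, -0.2, 0.13, -0.09]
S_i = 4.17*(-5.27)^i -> [4.17, -21.98, 115.81, -610.33, 3216.46]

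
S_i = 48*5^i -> [48, 240, 1200, 6000, 30000]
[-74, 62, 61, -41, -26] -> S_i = Random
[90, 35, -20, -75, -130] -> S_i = 90 + -55*i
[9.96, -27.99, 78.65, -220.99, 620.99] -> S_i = 9.96*(-2.81)^i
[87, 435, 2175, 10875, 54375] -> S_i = 87*5^i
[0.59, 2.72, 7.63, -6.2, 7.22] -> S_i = Random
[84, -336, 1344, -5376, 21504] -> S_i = 84*-4^i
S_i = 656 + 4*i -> [656, 660, 664, 668, 672]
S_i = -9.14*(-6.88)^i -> [-9.14, 62.88, -432.64, 2976.54, -20478.59]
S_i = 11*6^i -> [11, 66, 396, 2376, 14256]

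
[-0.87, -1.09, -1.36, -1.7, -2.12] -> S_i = -0.87*1.25^i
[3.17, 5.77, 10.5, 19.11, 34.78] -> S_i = 3.17*1.82^i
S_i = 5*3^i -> [5, 15, 45, 135, 405]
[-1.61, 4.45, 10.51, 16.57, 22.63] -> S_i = -1.61 + 6.06*i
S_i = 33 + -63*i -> [33, -30, -93, -156, -219]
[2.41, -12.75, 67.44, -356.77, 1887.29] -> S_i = 2.41*(-5.29)^i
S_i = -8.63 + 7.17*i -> [-8.63, -1.46, 5.71, 12.88, 20.05]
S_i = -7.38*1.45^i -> [-7.38, -10.7, -15.52, -22.5, -32.62]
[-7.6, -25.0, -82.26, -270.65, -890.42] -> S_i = -7.60*3.29^i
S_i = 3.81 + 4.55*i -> [3.81, 8.36, 12.91, 17.46, 22.01]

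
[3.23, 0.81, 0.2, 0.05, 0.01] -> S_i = 3.23*0.25^i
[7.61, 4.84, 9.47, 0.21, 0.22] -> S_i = Random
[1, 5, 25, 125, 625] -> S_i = 1*5^i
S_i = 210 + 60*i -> [210, 270, 330, 390, 450]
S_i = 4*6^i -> [4, 24, 144, 864, 5184]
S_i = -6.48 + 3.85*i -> [-6.48, -2.63, 1.22, 5.07, 8.92]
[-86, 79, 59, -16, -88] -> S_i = Random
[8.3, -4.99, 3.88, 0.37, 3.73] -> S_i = Random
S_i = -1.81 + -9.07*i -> [-1.81, -10.88, -19.95, -29.02, -38.09]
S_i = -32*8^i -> [-32, -256, -2048, -16384, -131072]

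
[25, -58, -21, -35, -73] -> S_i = Random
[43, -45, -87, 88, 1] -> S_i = Random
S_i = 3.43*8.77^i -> [3.43, 30.08, 263.81, 2313.62, 20290.49]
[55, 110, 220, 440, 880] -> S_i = 55*2^i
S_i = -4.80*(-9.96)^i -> [-4.8, 47.81, -476.17, 4742.63, -47236.6]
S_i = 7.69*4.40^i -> [7.69, 33.84, 148.88, 655.06, 2882.29]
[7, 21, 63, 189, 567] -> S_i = 7*3^i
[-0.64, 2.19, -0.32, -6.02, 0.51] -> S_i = Random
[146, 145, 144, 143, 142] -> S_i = 146 + -1*i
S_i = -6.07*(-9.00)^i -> [-6.07, 54.63, -491.67, 4425.03, -39825.27]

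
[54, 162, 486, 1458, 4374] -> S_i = 54*3^i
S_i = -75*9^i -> [-75, -675, -6075, -54675, -492075]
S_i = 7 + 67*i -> [7, 74, 141, 208, 275]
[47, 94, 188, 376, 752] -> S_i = 47*2^i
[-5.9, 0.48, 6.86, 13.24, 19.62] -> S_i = -5.90 + 6.38*i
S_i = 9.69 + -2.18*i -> [9.69, 7.51, 5.33, 3.15, 0.97]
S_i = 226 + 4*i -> [226, 230, 234, 238, 242]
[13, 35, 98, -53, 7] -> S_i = Random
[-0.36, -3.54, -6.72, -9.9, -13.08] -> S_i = -0.36 + -3.18*i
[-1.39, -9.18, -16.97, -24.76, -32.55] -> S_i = -1.39 + -7.79*i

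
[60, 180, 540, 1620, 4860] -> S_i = 60*3^i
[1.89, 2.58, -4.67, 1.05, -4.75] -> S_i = Random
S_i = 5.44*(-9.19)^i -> [5.44, -49.99, 459.44, -4222.26, 38802.61]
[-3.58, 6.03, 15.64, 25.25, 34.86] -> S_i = -3.58 + 9.61*i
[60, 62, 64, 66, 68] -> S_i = 60 + 2*i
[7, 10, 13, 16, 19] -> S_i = 7 + 3*i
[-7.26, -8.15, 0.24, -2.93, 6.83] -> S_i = Random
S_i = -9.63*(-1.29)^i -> [-9.63, 12.42, -16.03, 20.67, -26.67]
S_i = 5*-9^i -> [5, -45, 405, -3645, 32805]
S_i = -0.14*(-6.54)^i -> [-0.14, 0.92, -5.99, 39.16, -256.12]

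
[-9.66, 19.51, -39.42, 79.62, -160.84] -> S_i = -9.66*(-2.02)^i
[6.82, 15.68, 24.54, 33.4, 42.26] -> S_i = 6.82 + 8.86*i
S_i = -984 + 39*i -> [-984, -945, -906, -867, -828]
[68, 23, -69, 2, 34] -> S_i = Random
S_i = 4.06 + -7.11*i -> [4.06, -3.05, -10.16, -17.27, -24.38]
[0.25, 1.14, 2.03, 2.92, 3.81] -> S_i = 0.25 + 0.89*i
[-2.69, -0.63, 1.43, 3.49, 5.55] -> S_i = -2.69 + 2.06*i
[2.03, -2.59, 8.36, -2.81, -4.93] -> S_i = Random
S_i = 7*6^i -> [7, 42, 252, 1512, 9072]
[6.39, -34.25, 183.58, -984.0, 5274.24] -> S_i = 6.39*(-5.36)^i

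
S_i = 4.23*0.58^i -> [4.23, 2.45, 1.42, 0.83, 0.48]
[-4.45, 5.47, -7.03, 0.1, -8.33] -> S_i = Random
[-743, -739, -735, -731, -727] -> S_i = -743 + 4*i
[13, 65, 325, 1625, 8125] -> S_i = 13*5^i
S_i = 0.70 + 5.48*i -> [0.7, 6.18, 11.66, 17.14, 22.62]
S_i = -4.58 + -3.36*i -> [-4.58, -7.94, -11.3, -14.66, -18.02]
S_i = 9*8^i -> [9, 72, 576, 4608, 36864]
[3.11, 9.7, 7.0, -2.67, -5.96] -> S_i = Random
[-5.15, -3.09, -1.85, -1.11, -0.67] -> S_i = -5.15*0.60^i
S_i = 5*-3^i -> [5, -15, 45, -135, 405]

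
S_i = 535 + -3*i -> [535, 532, 529, 526, 523]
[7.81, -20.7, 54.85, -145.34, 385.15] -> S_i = 7.81*(-2.65)^i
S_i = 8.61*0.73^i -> [8.61, 6.29, 4.59, 3.35, 2.45]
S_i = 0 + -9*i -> [0, -9, -18, -27, -36]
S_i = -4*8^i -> [-4, -32, -256, -2048, -16384]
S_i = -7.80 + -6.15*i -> [-7.8, -13.95, -20.1, -26.25, -32.4]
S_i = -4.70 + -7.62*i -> [-4.7, -12.32, -19.94, -27.56, -35.18]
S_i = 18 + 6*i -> [18, 24, 30, 36, 42]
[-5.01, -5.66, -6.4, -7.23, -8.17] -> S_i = -5.01*1.13^i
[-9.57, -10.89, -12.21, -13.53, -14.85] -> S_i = -9.57 + -1.32*i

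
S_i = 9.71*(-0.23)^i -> [9.71, -2.23, 0.51, -0.12, 0.03]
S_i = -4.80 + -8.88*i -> [-4.8, -13.68, -22.56, -31.44, -40.32]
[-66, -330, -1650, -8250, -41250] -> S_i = -66*5^i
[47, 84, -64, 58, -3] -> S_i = Random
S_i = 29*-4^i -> [29, -116, 464, -1856, 7424]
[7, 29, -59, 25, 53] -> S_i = Random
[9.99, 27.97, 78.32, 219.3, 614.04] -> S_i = 9.99*2.80^i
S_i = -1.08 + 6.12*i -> [-1.08, 5.04, 11.16, 17.28, 23.4]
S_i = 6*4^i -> [6, 24, 96, 384, 1536]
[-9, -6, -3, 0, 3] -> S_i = -9 + 3*i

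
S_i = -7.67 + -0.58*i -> [-7.67, -8.25, -8.83, -9.41, -9.99]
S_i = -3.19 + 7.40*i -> [-3.19, 4.21, 11.61, 19.01, 26.41]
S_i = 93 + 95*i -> [93, 188, 283, 378, 473]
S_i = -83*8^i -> [-83, -664, -5312, -42496, -339968]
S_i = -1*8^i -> [-1, -8, -64, -512, -4096]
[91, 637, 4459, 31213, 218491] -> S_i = 91*7^i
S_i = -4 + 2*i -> [-4, -2, 0, 2, 4]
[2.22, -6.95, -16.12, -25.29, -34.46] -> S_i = 2.22 + -9.17*i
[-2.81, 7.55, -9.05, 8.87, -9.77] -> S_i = Random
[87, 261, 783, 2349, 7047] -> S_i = 87*3^i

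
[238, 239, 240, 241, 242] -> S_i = 238 + 1*i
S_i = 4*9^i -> [4, 36, 324, 2916, 26244]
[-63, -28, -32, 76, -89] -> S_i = Random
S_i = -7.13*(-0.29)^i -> [-7.13, 2.07, -0.6, 0.17, -0.05]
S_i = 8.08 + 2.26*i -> [8.08, 10.34, 12.6, 14.86, 17.12]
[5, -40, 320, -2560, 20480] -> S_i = 5*-8^i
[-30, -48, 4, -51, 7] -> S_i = Random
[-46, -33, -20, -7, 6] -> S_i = -46 + 13*i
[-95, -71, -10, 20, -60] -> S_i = Random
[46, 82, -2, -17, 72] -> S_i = Random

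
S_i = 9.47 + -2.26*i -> [9.47, 7.21, 4.95, 2.69, 0.43]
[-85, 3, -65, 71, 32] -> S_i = Random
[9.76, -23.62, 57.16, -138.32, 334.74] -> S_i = 9.76*(-2.42)^i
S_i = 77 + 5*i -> [77, 82, 87, 92, 97]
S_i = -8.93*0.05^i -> [-8.93, -0.45, -0.02, -0.0, -0.0]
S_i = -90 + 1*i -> [-90, -89, -88, -87, -86]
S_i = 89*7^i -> [89, 623, 4361, 30527, 213689]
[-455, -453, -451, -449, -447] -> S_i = -455 + 2*i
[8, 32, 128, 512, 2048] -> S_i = 8*4^i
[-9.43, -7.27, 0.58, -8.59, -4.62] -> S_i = Random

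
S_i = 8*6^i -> [8, 48, 288, 1728, 10368]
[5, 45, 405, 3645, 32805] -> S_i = 5*9^i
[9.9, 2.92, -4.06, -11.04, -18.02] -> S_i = 9.90 + -6.98*i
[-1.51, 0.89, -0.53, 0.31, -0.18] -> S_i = -1.51*(-0.59)^i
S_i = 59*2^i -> [59, 118, 236, 472, 944]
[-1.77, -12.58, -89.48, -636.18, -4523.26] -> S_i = -1.77*7.11^i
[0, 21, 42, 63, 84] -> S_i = 0 + 21*i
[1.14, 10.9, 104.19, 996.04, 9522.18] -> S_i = 1.14*9.56^i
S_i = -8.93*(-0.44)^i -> [-8.93, 3.93, -1.73, 0.76, -0.33]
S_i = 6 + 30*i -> [6, 36, 66, 96, 126]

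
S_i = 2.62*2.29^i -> [2.62, 6.0, 13.74, 31.46, 72.05]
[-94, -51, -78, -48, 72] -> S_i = Random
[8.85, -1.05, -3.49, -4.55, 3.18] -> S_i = Random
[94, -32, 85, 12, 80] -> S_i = Random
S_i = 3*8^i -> [3, 24, 192, 1536, 12288]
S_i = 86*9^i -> [86, 774, 6966, 62694, 564246]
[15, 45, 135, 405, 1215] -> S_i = 15*3^i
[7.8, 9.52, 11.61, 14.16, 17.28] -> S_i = 7.80*1.22^i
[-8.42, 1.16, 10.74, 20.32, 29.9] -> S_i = -8.42 + 9.58*i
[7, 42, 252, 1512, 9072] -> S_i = 7*6^i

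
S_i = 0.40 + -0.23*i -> [0.4, 0.17, -0.06, -0.29, -0.52]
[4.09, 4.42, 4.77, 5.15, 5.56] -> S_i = 4.09*1.08^i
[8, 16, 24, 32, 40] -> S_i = 8 + 8*i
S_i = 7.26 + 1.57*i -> [7.26, 8.83, 10.4, 11.97, 13.54]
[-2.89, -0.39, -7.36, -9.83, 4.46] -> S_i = Random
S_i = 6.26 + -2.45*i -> [6.26, 3.81, 1.36, -1.09, -3.54]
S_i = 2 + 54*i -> [2, 56, 110, 164, 218]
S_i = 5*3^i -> [5, 15, 45, 135, 405]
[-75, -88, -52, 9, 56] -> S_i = Random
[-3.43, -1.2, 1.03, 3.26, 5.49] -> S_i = -3.43 + 2.23*i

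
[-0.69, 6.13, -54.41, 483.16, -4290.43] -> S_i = -0.69*(-8.88)^i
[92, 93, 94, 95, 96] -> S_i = 92 + 1*i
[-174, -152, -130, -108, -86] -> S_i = -174 + 22*i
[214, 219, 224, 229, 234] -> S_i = 214 + 5*i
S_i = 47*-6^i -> [47, -282, 1692, -10152, 60912]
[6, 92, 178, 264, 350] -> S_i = 6 + 86*i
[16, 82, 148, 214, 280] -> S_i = 16 + 66*i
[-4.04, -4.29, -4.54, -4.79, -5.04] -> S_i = -4.04 + -0.25*i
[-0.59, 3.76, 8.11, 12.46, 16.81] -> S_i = -0.59 + 4.35*i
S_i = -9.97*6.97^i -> [-9.97, -69.49, -484.35, -3375.93, -23530.24]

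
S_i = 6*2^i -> [6, 12, 24, 48, 96]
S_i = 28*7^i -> [28, 196, 1372, 9604, 67228]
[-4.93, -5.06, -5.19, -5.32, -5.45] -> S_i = -4.93 + -0.13*i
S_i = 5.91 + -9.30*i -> [5.91, -3.39, -12.69, -21.99, -31.29]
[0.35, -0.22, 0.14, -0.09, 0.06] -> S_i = 0.35*(-0.64)^i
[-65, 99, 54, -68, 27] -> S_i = Random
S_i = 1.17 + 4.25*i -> [1.17, 5.42, 9.67, 13.92, 18.17]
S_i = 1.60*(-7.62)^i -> [1.6, -12.19, 92.9, -707.92, 5394.36]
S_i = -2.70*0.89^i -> [-2.7, -2.4, -2.14, -1.9, -1.69]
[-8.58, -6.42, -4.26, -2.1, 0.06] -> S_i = -8.58 + 2.16*i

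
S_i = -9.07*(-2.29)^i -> [-9.07, 20.77, -47.56, 108.92, -249.43]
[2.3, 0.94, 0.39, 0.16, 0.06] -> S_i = 2.30*0.41^i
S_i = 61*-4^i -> [61, -244, 976, -3904, 15616]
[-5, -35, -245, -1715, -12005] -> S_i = -5*7^i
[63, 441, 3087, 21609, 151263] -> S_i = 63*7^i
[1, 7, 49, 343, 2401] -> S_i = 1*7^i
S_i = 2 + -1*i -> [2, 1, 0, -1, -2]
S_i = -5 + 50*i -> [-5, 45, 95, 145, 195]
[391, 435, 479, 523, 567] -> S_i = 391 + 44*i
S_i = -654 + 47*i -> [-654, -607, -560, -513, -466]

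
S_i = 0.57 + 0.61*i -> [0.57, 1.18, 1.79, 2.4, 3.01]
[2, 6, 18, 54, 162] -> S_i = 2*3^i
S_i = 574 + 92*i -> [574, 666, 758, 850, 942]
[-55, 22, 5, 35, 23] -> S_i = Random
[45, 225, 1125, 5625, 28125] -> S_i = 45*5^i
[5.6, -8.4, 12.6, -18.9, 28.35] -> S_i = 5.60*(-1.50)^i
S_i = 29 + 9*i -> [29, 38, 47, 56, 65]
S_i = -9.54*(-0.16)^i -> [-9.54, 1.53, -0.24, 0.04, -0.01]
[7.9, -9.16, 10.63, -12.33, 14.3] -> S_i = 7.90*(-1.16)^i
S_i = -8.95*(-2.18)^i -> [-8.95, 19.51, -42.53, 92.72, -202.14]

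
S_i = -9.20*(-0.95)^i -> [-9.2, 8.74, -8.3, 7.89, -7.49]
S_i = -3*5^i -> [-3, -15, -75, -375, -1875]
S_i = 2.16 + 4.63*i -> [2.16, 6.79, 11.42, 16.05, 20.68]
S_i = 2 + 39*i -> [2, 41, 80, 119, 158]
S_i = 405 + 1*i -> [405, 406, 407, 408, 409]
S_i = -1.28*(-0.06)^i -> [-1.28, 0.08, -0.0, 0.0, -0.0]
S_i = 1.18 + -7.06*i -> [1.18, -5.88, -12.94, -20.0, -27.06]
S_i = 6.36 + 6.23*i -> [6.36, 12.59, 18.82, 25.05, 31.28]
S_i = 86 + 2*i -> [86, 88, 90, 92, 94]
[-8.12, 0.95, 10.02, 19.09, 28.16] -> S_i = -8.12 + 9.07*i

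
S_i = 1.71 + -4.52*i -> [1.71, -2.81, -7.33, -11.85, -16.37]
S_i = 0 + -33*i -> [0, -33, -66, -99, -132]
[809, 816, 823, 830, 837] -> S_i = 809 + 7*i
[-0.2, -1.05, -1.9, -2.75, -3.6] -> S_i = -0.20 + -0.85*i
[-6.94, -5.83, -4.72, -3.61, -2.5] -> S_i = -6.94 + 1.11*i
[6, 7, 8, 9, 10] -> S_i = 6 + 1*i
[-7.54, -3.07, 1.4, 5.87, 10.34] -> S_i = -7.54 + 4.47*i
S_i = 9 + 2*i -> [9, 11, 13, 15, 17]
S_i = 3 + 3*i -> [3, 6, 9, 12, 15]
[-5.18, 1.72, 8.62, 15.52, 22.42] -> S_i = -5.18 + 6.90*i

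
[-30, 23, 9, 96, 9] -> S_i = Random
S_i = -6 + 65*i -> [-6, 59, 124, 189, 254]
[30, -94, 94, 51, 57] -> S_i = Random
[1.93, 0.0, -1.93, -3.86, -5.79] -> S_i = 1.93 + -1.93*i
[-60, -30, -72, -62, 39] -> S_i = Random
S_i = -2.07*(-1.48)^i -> [-2.07, 3.06, -4.53, 6.71, -9.93]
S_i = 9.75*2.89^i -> [9.75, 28.18, 81.43, 235.34, 680.14]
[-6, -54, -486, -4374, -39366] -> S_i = -6*9^i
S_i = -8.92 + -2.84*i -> [-8.92, -11.76, -14.6, -17.44, -20.28]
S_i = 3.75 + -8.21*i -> [3.75, -4.46, -12.67, -20.88, -29.09]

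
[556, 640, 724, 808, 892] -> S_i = 556 + 84*i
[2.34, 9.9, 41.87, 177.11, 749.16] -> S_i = 2.34*4.23^i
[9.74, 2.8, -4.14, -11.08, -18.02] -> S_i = 9.74 + -6.94*i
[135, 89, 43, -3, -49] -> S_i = 135 + -46*i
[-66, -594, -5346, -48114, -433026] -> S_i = -66*9^i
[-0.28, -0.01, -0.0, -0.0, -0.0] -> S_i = -0.28*0.03^i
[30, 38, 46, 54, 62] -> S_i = 30 + 8*i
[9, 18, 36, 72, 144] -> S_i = 9*2^i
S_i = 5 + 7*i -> [5, 12, 19, 26, 33]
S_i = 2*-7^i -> [2, -14, 98, -686, 4802]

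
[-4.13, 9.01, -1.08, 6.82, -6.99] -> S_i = Random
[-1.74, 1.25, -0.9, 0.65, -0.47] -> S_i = -1.74*(-0.72)^i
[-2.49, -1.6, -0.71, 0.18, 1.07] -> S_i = -2.49 + 0.89*i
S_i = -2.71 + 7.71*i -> [-2.71, 5.0, 12.71, 20.42, 28.13]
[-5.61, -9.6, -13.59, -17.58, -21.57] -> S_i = -5.61 + -3.99*i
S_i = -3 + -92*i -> [-3, -95, -187, -279, -371]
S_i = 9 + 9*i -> [9, 18, 27, 36, 45]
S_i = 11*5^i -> [11, 55, 275, 1375, 6875]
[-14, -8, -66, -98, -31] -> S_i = Random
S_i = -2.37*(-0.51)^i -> [-2.37, 1.21, -0.62, 0.31, -0.16]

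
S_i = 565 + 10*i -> [565, 575, 585, 595, 605]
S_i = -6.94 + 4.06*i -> [-6.94, -2.88, 1.18, 5.24, 9.3]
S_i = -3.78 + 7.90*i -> [-3.78, 4.12, 12.02, 19.92, 27.82]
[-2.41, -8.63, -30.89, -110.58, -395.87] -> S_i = -2.41*3.58^i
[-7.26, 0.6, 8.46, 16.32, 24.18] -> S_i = -7.26 + 7.86*i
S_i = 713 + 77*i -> [713, 790, 867, 944, 1021]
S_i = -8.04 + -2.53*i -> [-8.04, -10.57, -13.1, -15.63, -18.16]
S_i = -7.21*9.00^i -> [-7.21, -64.89, -584.01, -5256.09, -47304.81]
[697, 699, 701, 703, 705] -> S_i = 697 + 2*i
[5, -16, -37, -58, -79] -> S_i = 5 + -21*i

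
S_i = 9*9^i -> [9, 81, 729, 6561, 59049]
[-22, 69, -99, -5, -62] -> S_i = Random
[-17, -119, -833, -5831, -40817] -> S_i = -17*7^i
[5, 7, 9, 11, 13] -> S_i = 5 + 2*i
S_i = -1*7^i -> [-1, -7, -49, -343, -2401]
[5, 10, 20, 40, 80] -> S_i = 5*2^i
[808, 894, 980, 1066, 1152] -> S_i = 808 + 86*i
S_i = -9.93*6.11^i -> [-9.93, -60.67, -370.71, -2265.02, -13839.3]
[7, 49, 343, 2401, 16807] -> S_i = 7*7^i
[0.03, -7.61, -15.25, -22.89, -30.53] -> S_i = 0.03 + -7.64*i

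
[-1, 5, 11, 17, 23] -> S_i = -1 + 6*i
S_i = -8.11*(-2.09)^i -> [-8.11, 16.95, -35.43, 74.04, -154.74]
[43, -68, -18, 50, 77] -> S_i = Random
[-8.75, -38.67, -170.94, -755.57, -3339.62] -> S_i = -8.75*4.42^i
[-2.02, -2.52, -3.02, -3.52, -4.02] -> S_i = -2.02 + -0.50*i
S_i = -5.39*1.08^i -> [-5.39, -5.82, -6.29, -6.79, -7.33]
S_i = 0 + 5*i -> [0, 5, 10, 15, 20]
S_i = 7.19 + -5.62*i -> [7.19, 1.57, -4.05, -9.67, -15.29]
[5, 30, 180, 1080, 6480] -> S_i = 5*6^i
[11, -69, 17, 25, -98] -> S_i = Random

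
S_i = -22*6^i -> [-22, -132, -792, -4752, -28512]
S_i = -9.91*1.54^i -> [-9.91, -15.26, -23.5, -36.19, -55.74]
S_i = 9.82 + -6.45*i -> [9.82, 3.37, -3.08, -9.53, -15.98]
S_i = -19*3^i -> [-19, -57, -171, -513, -1539]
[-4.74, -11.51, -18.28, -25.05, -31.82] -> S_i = -4.74 + -6.77*i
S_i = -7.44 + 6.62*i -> [-7.44, -0.82, 5.8, 12.42, 19.04]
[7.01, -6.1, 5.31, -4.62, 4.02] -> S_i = 7.01*(-0.87)^i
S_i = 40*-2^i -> [40, -80, 160, -320, 640]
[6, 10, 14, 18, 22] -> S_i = 6 + 4*i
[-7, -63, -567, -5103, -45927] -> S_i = -7*9^i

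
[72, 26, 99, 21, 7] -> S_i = Random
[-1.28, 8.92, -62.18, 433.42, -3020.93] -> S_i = -1.28*(-6.97)^i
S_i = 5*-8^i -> [5, -40, 320, -2560, 20480]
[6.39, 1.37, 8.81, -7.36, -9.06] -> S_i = Random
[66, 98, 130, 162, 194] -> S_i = 66 + 32*i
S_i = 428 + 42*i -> [428, 470, 512, 554, 596]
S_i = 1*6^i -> [1, 6, 36, 216, 1296]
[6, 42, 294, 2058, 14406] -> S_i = 6*7^i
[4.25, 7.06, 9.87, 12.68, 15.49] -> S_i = 4.25 + 2.81*i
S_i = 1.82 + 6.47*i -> [1.82, 8.29, 14.76, 21.23, 27.7]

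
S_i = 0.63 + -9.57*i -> [0.63, -8.94, -18.51, -28.08, -37.65]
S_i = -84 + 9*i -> [-84, -75, -66, -57, -48]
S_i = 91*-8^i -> [91, -728, 5824, -46592, 372736]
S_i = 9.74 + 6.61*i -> [9.74, 16.35, 22.96, 29.57, 36.18]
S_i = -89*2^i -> [-89, -178, -356, -712, -1424]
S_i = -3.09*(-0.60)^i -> [-3.09, 1.85, -1.11, 0.67, -0.4]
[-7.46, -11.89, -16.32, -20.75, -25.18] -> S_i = -7.46 + -4.43*i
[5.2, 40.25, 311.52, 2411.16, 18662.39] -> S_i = 5.20*7.74^i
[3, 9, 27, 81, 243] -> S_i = 3*3^i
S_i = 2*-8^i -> [2, -16, 128, -1024, 8192]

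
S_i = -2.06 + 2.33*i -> [-2.06, 0.27, 2.6, 4.93, 7.26]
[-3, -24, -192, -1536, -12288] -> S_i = -3*8^i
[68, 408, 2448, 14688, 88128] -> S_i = 68*6^i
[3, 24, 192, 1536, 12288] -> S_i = 3*8^i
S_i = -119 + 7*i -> [-119, -112, -105, -98, -91]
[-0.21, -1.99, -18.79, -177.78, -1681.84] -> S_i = -0.21*9.46^i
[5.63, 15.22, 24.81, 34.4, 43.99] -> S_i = 5.63 + 9.59*i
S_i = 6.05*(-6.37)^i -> [6.05, -38.54, 245.49, -1563.77, 9961.23]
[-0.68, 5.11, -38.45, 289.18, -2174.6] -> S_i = -0.68*(-7.52)^i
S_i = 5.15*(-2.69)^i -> [5.15, -13.85, 37.27, -100.25, 269.66]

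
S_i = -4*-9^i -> [-4, 36, -324, 2916, -26244]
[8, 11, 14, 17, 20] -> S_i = 8 + 3*i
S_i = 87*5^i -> [87, 435, 2175, 10875, 54375]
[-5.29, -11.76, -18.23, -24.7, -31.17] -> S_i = -5.29 + -6.47*i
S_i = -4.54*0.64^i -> [-4.54, -2.91, -1.86, -1.19, -0.76]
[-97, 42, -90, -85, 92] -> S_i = Random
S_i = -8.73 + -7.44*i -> [-8.73, -16.17, -23.61, -31.05, -38.49]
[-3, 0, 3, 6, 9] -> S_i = -3 + 3*i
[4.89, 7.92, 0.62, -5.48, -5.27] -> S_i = Random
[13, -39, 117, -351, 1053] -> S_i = 13*-3^i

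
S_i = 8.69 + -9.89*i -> [8.69, -1.2, -11.09, -20.98, -30.87]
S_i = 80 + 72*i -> [80, 152, 224, 296, 368]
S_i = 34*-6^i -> [34, -204, 1224, -7344, 44064]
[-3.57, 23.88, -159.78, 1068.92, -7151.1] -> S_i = -3.57*(-6.69)^i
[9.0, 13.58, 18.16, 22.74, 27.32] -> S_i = 9.00 + 4.58*i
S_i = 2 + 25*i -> [2, 27, 52, 77, 102]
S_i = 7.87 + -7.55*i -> [7.87, 0.32, -7.23, -14.78, -22.33]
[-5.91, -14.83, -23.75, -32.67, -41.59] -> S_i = -5.91 + -8.92*i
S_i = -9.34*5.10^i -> [-9.34, -47.63, -242.93, -1238.96, -6318.7]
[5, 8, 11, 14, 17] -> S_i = 5 + 3*i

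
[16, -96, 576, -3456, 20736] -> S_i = 16*-6^i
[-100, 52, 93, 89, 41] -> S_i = Random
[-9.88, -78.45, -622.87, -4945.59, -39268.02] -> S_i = -9.88*7.94^i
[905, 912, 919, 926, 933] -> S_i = 905 + 7*i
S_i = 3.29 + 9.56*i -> [3.29, 12.85, 22.41, 31.97, 41.53]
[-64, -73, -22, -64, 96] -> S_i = Random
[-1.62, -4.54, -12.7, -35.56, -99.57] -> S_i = -1.62*2.80^i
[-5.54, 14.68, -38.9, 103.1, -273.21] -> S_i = -5.54*(-2.65)^i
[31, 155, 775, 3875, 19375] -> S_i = 31*5^i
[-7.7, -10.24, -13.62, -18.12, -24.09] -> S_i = -7.70*1.33^i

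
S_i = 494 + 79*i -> [494, 573, 652, 731, 810]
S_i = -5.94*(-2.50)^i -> [-5.94, 14.85, -37.12, 92.81, -232.03]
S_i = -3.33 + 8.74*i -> [-3.33, 5.41, 14.15, 22.89, 31.63]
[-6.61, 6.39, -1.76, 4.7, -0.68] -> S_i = Random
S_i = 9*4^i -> [9, 36, 144, 576, 2304]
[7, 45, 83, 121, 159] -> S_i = 7 + 38*i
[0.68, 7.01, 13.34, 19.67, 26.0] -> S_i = 0.68 + 6.33*i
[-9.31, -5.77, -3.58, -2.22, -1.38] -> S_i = -9.31*0.62^i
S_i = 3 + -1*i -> [3, 2, 1, 0, -1]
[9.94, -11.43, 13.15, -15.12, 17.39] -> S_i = 9.94*(-1.15)^i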